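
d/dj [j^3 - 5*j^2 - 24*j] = 3*j^2 - 10*j - 24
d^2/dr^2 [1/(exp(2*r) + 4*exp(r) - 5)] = 4*(-(exp(r) + 1)*(exp(2*r) + 4*exp(r) - 5) + 2*(exp(r) + 2)^2*exp(r))*exp(r)/(exp(2*r) + 4*exp(r) - 5)^3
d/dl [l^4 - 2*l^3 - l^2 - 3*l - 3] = 4*l^3 - 6*l^2 - 2*l - 3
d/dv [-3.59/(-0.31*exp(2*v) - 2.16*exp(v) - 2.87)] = (-2.2258*exp(v) - 7.7544)*exp(v)/(0.31*exp(2*v) + 2.16*exp(v) + 2.87)^2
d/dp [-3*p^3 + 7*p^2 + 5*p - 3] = -9*p^2 + 14*p + 5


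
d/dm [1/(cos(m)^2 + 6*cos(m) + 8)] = 2*(cos(m) + 3)*sin(m)/(cos(m)^2 + 6*cos(m) + 8)^2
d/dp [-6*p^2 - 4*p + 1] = -12*p - 4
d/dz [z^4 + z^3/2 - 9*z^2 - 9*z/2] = 4*z^3 + 3*z^2/2 - 18*z - 9/2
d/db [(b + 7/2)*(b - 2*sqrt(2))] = 2*b - 2*sqrt(2) + 7/2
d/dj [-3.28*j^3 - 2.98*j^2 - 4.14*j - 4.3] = -9.84*j^2 - 5.96*j - 4.14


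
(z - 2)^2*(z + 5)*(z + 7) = z^4 + 8*z^3 - 9*z^2 - 92*z + 140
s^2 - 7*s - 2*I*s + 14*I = (s - 7)*(s - 2*I)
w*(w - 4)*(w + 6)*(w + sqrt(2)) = w^4 + sqrt(2)*w^3 + 2*w^3 - 24*w^2 + 2*sqrt(2)*w^2 - 24*sqrt(2)*w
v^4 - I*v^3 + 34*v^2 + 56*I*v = v*(v - 7*I)*(v + 2*I)*(v + 4*I)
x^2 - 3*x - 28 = (x - 7)*(x + 4)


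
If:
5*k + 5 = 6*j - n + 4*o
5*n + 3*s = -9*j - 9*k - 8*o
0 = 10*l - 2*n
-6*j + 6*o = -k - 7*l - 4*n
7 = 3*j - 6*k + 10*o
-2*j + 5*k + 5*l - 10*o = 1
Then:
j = -858/131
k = -3507/262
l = 61/262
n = 305/262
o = -703/131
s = 9455/131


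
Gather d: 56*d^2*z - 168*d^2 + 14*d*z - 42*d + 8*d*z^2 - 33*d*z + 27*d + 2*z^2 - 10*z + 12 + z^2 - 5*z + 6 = d^2*(56*z - 168) + d*(8*z^2 - 19*z - 15) + 3*z^2 - 15*z + 18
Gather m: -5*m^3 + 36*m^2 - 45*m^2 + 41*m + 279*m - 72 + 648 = -5*m^3 - 9*m^2 + 320*m + 576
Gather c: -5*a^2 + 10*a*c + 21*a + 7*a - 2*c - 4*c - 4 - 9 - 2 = -5*a^2 + 28*a + c*(10*a - 6) - 15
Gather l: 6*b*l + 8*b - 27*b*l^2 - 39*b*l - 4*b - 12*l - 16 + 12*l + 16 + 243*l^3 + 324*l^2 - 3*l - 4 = 4*b + 243*l^3 + l^2*(324 - 27*b) + l*(-33*b - 3) - 4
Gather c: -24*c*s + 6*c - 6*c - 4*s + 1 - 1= -24*c*s - 4*s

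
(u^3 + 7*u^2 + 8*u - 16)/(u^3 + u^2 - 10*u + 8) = (u + 4)/(u - 2)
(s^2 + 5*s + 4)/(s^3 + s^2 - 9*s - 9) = (s + 4)/(s^2 - 9)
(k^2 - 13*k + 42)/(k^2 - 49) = (k - 6)/(k + 7)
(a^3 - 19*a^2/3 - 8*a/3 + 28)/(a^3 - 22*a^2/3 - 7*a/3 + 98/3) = (a - 6)/(a - 7)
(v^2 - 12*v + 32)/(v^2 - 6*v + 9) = (v^2 - 12*v + 32)/(v^2 - 6*v + 9)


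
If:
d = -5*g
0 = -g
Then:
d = 0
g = 0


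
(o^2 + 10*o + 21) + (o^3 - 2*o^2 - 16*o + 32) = o^3 - o^2 - 6*o + 53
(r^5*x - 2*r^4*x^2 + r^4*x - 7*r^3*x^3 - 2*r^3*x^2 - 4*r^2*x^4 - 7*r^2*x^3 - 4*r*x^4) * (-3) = -3*r^5*x + 6*r^4*x^2 - 3*r^4*x + 21*r^3*x^3 + 6*r^3*x^2 + 12*r^2*x^4 + 21*r^2*x^3 + 12*r*x^4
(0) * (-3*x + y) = 0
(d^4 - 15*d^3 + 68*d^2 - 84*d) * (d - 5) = d^5 - 20*d^4 + 143*d^3 - 424*d^2 + 420*d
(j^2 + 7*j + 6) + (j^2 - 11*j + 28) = 2*j^2 - 4*j + 34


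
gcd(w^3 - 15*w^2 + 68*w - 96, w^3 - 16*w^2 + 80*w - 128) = w^2 - 12*w + 32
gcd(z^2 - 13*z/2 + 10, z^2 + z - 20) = z - 4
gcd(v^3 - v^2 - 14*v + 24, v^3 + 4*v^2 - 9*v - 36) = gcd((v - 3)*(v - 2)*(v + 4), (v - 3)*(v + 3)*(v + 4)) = v^2 + v - 12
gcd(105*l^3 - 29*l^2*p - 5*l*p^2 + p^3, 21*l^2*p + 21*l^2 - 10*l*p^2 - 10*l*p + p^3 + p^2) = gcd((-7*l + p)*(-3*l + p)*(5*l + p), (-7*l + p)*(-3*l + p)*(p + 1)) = 21*l^2 - 10*l*p + p^2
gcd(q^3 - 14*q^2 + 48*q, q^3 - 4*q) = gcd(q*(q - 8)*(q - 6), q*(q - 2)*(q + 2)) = q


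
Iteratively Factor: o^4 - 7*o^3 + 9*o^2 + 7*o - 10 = (o - 5)*(o^3 - 2*o^2 - o + 2) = (o - 5)*(o + 1)*(o^2 - 3*o + 2) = (o - 5)*(o - 2)*(o + 1)*(o - 1)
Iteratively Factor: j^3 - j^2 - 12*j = (j)*(j^2 - j - 12) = j*(j + 3)*(j - 4)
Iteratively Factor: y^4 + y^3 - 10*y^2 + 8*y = (y - 1)*(y^3 + 2*y^2 - 8*y) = (y - 1)*(y + 4)*(y^2 - 2*y) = (y - 2)*(y - 1)*(y + 4)*(y)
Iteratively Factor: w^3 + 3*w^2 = (w + 3)*(w^2) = w*(w + 3)*(w)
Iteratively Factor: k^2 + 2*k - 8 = (k + 4)*(k - 2)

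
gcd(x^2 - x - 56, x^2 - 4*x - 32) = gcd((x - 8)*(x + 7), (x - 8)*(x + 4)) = x - 8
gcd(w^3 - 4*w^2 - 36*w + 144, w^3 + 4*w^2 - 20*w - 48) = w^2 + 2*w - 24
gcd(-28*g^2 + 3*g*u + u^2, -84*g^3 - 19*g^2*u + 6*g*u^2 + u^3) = -28*g^2 + 3*g*u + u^2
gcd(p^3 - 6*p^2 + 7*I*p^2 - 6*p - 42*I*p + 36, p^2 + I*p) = p + I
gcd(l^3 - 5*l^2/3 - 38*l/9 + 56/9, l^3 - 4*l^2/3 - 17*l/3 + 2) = l + 2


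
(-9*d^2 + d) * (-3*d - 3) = 27*d^3 + 24*d^2 - 3*d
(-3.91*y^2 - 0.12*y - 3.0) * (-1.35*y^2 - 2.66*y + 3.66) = 5.2785*y^4 + 10.5626*y^3 - 9.9414*y^2 + 7.5408*y - 10.98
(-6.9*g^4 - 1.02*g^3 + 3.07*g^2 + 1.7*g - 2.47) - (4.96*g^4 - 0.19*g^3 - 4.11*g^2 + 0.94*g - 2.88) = -11.86*g^4 - 0.83*g^3 + 7.18*g^2 + 0.76*g + 0.41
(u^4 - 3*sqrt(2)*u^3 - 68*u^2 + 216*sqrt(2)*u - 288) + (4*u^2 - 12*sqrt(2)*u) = u^4 - 3*sqrt(2)*u^3 - 64*u^2 + 204*sqrt(2)*u - 288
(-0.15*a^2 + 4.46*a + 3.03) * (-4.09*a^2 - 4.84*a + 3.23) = 0.6135*a^4 - 17.5154*a^3 - 34.4636*a^2 - 0.259399999999999*a + 9.7869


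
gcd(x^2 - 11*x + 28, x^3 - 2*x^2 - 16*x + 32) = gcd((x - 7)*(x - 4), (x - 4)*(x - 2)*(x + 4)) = x - 4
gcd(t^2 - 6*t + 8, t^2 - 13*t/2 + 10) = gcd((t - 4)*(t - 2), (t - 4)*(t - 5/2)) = t - 4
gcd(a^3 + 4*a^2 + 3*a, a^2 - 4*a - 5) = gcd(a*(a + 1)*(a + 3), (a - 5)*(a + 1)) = a + 1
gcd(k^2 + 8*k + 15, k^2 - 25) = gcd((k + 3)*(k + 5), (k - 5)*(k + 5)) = k + 5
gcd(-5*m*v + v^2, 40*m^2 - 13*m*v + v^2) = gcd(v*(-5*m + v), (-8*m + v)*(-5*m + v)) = -5*m + v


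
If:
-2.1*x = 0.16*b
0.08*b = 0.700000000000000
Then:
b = 8.75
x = -0.67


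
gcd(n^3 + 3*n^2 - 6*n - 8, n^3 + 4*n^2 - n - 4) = n^2 + 5*n + 4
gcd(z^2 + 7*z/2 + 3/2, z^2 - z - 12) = z + 3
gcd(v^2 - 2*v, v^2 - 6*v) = v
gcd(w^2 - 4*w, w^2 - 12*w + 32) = w - 4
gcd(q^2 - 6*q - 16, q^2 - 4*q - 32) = q - 8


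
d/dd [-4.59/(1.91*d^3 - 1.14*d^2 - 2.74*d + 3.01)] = (26.3007*d^2 - 10.4652*d - 12.5766)/(1.91*d^3 - 1.14*d^2 - 2.74*d + 3.01)^2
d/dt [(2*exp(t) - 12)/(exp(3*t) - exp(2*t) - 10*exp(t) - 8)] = 2*((exp(t) - 6)*(-3*exp(2*t) + 2*exp(t) + 10) + exp(3*t) - exp(2*t) - 10*exp(t) - 8)*exp(t)/(-exp(3*t) + exp(2*t) + 10*exp(t) + 8)^2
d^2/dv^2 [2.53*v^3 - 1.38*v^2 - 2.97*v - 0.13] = 15.18*v - 2.76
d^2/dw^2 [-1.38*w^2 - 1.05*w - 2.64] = -2.76000000000000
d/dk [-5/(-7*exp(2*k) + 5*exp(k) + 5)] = (25 - 70*exp(k))*exp(k)/(-7*exp(2*k) + 5*exp(k) + 5)^2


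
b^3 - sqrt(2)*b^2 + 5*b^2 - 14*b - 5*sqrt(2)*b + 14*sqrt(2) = (b - 2)*(b + 7)*(b - sqrt(2))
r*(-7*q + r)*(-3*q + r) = 21*q^2*r - 10*q*r^2 + r^3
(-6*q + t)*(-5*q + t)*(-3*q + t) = -90*q^3 + 63*q^2*t - 14*q*t^2 + t^3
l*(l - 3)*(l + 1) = l^3 - 2*l^2 - 3*l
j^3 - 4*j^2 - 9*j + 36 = (j - 4)*(j - 3)*(j + 3)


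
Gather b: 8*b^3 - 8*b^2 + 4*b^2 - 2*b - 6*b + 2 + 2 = 8*b^3 - 4*b^2 - 8*b + 4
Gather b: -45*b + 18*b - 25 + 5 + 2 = -27*b - 18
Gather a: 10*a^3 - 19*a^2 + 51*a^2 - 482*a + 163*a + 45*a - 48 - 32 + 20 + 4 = 10*a^3 + 32*a^2 - 274*a - 56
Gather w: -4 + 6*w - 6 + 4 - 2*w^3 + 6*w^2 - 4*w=-2*w^3 + 6*w^2 + 2*w - 6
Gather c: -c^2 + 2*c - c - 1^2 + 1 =-c^2 + c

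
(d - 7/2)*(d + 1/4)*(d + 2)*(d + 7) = d^4 + 23*d^3/4 - 129*d^2/8 - 427*d/8 - 49/4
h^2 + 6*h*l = h*(h + 6*l)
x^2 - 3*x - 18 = (x - 6)*(x + 3)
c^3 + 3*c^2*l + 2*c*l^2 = c*(c + l)*(c + 2*l)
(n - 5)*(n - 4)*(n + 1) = n^3 - 8*n^2 + 11*n + 20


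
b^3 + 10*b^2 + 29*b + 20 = (b + 1)*(b + 4)*(b + 5)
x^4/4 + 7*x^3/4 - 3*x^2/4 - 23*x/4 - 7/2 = (x/4 + 1/4)*(x - 2)*(x + 1)*(x + 7)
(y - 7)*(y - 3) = y^2 - 10*y + 21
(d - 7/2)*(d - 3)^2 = d^3 - 19*d^2/2 + 30*d - 63/2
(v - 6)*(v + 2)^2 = v^3 - 2*v^2 - 20*v - 24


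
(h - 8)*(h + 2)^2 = h^3 - 4*h^2 - 28*h - 32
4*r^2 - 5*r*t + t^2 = (-4*r + t)*(-r + t)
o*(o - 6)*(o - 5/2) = o^3 - 17*o^2/2 + 15*o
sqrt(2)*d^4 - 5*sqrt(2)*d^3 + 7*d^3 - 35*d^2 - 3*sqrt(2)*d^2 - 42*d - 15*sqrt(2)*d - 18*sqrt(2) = (d - 6)*(d + 1)*(d + 3*sqrt(2))*(sqrt(2)*d + 1)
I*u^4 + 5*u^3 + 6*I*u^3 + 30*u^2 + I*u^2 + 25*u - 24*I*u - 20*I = (u + 5)*(u - 4*I)*(u - I)*(I*u + I)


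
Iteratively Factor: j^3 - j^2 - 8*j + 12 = (j - 2)*(j^2 + j - 6) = (j - 2)^2*(j + 3)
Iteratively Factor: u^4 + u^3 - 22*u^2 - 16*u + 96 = (u + 4)*(u^3 - 3*u^2 - 10*u + 24) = (u - 2)*(u + 4)*(u^2 - u - 12) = (u - 4)*(u - 2)*(u + 4)*(u + 3)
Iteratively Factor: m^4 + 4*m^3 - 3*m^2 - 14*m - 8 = (m + 4)*(m^3 - 3*m - 2) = (m + 1)*(m + 4)*(m^2 - m - 2) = (m - 2)*(m + 1)*(m + 4)*(m + 1)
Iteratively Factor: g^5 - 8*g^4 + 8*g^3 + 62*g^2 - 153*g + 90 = (g - 2)*(g^4 - 6*g^3 - 4*g^2 + 54*g - 45) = (g - 3)*(g - 2)*(g^3 - 3*g^2 - 13*g + 15) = (g - 5)*(g - 3)*(g - 2)*(g^2 + 2*g - 3) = (g - 5)*(g - 3)*(g - 2)*(g + 3)*(g - 1)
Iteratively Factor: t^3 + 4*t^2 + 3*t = (t)*(t^2 + 4*t + 3) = t*(t + 3)*(t + 1)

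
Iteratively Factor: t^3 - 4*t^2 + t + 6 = (t - 3)*(t^2 - t - 2) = (t - 3)*(t + 1)*(t - 2)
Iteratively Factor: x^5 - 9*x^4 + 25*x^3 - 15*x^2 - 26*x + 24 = (x - 2)*(x^4 - 7*x^3 + 11*x^2 + 7*x - 12) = (x - 4)*(x - 2)*(x^3 - 3*x^2 - x + 3) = (x - 4)*(x - 2)*(x - 1)*(x^2 - 2*x - 3) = (x - 4)*(x - 3)*(x - 2)*(x - 1)*(x + 1)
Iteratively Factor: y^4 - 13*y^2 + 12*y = (y)*(y^3 - 13*y + 12) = y*(y + 4)*(y^2 - 4*y + 3) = y*(y - 1)*(y + 4)*(y - 3)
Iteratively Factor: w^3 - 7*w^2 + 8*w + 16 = (w - 4)*(w^2 - 3*w - 4) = (w - 4)^2*(w + 1)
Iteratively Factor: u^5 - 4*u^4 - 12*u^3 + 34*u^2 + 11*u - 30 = (u + 3)*(u^4 - 7*u^3 + 9*u^2 + 7*u - 10) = (u - 5)*(u + 3)*(u^3 - 2*u^2 - u + 2) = (u - 5)*(u - 2)*(u + 3)*(u^2 - 1) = (u - 5)*(u - 2)*(u + 1)*(u + 3)*(u - 1)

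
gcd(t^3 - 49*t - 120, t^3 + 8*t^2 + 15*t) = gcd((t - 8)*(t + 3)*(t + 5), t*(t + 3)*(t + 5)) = t^2 + 8*t + 15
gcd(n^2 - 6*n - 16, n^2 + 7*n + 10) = n + 2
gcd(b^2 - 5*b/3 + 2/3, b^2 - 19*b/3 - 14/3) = 1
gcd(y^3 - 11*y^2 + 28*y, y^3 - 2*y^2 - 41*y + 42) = y - 7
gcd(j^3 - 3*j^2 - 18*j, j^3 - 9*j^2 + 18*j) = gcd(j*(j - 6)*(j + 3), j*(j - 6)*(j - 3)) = j^2 - 6*j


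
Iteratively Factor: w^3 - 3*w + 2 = (w - 1)*(w^2 + w - 2) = (w - 1)^2*(w + 2)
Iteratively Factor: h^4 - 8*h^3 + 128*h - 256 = (h - 4)*(h^3 - 4*h^2 - 16*h + 64) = (h - 4)^2*(h^2 - 16) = (h - 4)^2*(h + 4)*(h - 4)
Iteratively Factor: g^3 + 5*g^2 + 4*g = (g)*(g^2 + 5*g + 4) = g*(g + 4)*(g + 1)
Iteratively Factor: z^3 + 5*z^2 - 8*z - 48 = (z + 4)*(z^2 + z - 12) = (z + 4)^2*(z - 3)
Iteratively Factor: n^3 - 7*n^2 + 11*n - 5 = (n - 5)*(n^2 - 2*n + 1) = (n - 5)*(n - 1)*(n - 1)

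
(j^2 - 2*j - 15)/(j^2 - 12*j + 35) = (j + 3)/(j - 7)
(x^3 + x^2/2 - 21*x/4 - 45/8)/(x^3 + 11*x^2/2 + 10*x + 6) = (x^2 - x - 15/4)/(x^2 + 4*x + 4)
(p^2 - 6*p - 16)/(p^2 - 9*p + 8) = (p + 2)/(p - 1)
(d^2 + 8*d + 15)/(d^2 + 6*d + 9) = (d + 5)/(d + 3)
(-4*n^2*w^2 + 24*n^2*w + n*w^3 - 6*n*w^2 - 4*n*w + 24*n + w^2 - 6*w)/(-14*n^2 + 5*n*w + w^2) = (-4*n^2*w^2 + 24*n^2*w + n*w^3 - 6*n*w^2 - 4*n*w + 24*n + w^2 - 6*w)/(-14*n^2 + 5*n*w + w^2)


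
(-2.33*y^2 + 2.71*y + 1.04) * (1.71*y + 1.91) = -3.9843*y^3 + 0.1838*y^2 + 6.9545*y + 1.9864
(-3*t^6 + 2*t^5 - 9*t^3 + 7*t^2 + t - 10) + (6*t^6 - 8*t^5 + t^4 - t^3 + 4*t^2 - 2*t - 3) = 3*t^6 - 6*t^5 + t^4 - 10*t^3 + 11*t^2 - t - 13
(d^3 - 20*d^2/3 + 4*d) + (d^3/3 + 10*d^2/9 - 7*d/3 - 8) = 4*d^3/3 - 50*d^2/9 + 5*d/3 - 8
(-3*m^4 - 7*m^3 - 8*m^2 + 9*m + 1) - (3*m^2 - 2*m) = -3*m^4 - 7*m^3 - 11*m^2 + 11*m + 1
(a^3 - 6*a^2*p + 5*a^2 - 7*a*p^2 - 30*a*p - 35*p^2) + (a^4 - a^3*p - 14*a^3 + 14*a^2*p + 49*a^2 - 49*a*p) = a^4 - a^3*p - 13*a^3 + 8*a^2*p + 54*a^2 - 7*a*p^2 - 79*a*p - 35*p^2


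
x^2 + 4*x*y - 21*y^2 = (x - 3*y)*(x + 7*y)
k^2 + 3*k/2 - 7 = (k - 2)*(k + 7/2)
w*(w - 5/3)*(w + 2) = w^3 + w^2/3 - 10*w/3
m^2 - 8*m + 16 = (m - 4)^2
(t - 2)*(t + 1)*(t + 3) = t^3 + 2*t^2 - 5*t - 6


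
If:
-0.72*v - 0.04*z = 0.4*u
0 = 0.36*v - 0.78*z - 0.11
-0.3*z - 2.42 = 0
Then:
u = 31.72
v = -17.17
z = -8.07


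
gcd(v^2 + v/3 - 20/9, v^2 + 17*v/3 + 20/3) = v + 5/3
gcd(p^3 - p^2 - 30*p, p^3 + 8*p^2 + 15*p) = p^2 + 5*p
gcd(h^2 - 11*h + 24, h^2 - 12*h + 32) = h - 8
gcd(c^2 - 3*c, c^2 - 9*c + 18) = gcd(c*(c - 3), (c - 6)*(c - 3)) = c - 3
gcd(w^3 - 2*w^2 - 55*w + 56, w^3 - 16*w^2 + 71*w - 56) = w^2 - 9*w + 8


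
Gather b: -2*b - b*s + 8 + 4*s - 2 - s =b*(-s - 2) + 3*s + 6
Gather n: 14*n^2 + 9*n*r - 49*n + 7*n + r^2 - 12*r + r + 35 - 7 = 14*n^2 + n*(9*r - 42) + r^2 - 11*r + 28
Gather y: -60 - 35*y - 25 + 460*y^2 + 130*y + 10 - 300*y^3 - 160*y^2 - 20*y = -300*y^3 + 300*y^2 + 75*y - 75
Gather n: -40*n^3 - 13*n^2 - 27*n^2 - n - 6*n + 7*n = -40*n^3 - 40*n^2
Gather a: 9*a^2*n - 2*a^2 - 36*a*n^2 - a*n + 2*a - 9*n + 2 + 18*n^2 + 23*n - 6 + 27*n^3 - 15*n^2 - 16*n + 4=a^2*(9*n - 2) + a*(-36*n^2 - n + 2) + 27*n^3 + 3*n^2 - 2*n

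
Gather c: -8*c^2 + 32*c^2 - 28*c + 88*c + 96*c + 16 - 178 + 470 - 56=24*c^2 + 156*c + 252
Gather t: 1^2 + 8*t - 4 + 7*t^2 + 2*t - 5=7*t^2 + 10*t - 8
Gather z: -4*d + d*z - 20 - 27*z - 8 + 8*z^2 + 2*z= -4*d + 8*z^2 + z*(d - 25) - 28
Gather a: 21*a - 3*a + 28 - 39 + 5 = 18*a - 6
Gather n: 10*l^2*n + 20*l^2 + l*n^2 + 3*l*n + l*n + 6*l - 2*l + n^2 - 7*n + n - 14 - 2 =20*l^2 + 4*l + n^2*(l + 1) + n*(10*l^2 + 4*l - 6) - 16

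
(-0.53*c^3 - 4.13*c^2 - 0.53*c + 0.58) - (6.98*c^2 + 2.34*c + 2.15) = -0.53*c^3 - 11.11*c^2 - 2.87*c - 1.57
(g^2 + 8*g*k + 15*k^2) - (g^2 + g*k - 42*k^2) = 7*g*k + 57*k^2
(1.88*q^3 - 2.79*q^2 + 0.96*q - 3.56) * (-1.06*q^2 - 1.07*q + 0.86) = -1.9928*q^5 + 0.9458*q^4 + 3.5845*q^3 + 0.347*q^2 + 4.6348*q - 3.0616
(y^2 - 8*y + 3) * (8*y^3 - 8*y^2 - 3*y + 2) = 8*y^5 - 72*y^4 + 85*y^3 + 2*y^2 - 25*y + 6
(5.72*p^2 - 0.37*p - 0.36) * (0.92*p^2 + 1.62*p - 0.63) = 5.2624*p^4 + 8.926*p^3 - 4.5342*p^2 - 0.3501*p + 0.2268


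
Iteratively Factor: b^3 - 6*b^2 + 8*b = (b - 2)*(b^2 - 4*b) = (b - 4)*(b - 2)*(b)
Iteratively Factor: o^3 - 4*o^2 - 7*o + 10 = (o - 1)*(o^2 - 3*o - 10) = (o - 5)*(o - 1)*(o + 2)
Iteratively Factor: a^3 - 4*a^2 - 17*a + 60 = (a - 5)*(a^2 + a - 12) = (a - 5)*(a + 4)*(a - 3)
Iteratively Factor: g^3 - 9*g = (g + 3)*(g^2 - 3*g) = (g - 3)*(g + 3)*(g)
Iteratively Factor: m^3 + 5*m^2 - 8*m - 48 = (m + 4)*(m^2 + m - 12) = (m - 3)*(m + 4)*(m + 4)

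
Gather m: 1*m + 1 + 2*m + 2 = 3*m + 3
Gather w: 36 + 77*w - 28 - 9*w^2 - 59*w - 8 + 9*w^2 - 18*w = 0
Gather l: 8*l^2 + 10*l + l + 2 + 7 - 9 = 8*l^2 + 11*l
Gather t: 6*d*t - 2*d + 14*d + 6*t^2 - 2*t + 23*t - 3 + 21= 12*d + 6*t^2 + t*(6*d + 21) + 18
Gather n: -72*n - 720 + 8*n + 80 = -64*n - 640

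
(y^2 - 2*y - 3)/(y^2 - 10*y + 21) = (y + 1)/(y - 7)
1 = 1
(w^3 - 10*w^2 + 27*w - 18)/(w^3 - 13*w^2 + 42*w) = (w^2 - 4*w + 3)/(w*(w - 7))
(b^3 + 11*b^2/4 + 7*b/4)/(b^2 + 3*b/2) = (4*b^2 + 11*b + 7)/(2*(2*b + 3))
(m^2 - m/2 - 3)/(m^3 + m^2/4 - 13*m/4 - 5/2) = 2*(2*m + 3)/(4*m^2 + 9*m + 5)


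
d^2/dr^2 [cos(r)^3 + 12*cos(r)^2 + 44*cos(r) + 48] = -179*cos(r)/4 - 24*cos(2*r) - 9*cos(3*r)/4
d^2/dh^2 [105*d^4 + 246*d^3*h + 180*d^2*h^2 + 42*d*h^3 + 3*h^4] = 360*d^2 + 252*d*h + 36*h^2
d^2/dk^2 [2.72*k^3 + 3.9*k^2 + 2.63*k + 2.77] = 16.32*k + 7.8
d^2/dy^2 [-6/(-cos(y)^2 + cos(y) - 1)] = 6*(4*sin(y)^4 + sin(y)^2 + 19*cos(y)/4 - 3*cos(3*y)/4 - 5)/(sin(y)^2 + cos(y) - 2)^3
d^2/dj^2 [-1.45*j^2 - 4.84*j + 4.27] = -2.90000000000000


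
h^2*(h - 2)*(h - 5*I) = h^4 - 2*h^3 - 5*I*h^3 + 10*I*h^2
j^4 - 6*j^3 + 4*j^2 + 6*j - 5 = (j - 5)*(j - 1)^2*(j + 1)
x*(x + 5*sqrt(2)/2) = x^2 + 5*sqrt(2)*x/2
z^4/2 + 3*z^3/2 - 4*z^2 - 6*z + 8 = (z/2 + 1)*(z - 2)*(z - 1)*(z + 4)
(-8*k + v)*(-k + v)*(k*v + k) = 8*k^3*v + 8*k^3 - 9*k^2*v^2 - 9*k^2*v + k*v^3 + k*v^2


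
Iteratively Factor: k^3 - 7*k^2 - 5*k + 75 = (k - 5)*(k^2 - 2*k - 15) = (k - 5)^2*(k + 3)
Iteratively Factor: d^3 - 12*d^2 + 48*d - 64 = (d - 4)*(d^2 - 8*d + 16) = (d - 4)^2*(d - 4)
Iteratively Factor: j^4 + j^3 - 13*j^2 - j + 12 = (j - 1)*(j^3 + 2*j^2 - 11*j - 12) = (j - 1)*(j + 1)*(j^2 + j - 12) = (j - 1)*(j + 1)*(j + 4)*(j - 3)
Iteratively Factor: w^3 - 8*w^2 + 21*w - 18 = (w - 2)*(w^2 - 6*w + 9) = (w - 3)*(w - 2)*(w - 3)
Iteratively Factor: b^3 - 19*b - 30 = (b + 2)*(b^2 - 2*b - 15) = (b - 5)*(b + 2)*(b + 3)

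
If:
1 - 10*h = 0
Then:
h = 1/10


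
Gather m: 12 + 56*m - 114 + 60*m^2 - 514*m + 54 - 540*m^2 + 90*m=-480*m^2 - 368*m - 48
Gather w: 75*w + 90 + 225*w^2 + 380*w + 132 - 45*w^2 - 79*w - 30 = 180*w^2 + 376*w + 192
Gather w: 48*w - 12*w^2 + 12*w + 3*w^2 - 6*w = -9*w^2 + 54*w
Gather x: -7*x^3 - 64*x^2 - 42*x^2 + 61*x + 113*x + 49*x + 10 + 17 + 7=-7*x^3 - 106*x^2 + 223*x + 34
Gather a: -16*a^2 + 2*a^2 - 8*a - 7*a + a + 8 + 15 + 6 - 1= -14*a^2 - 14*a + 28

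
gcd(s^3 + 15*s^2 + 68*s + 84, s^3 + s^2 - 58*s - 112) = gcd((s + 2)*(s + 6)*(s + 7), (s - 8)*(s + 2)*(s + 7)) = s^2 + 9*s + 14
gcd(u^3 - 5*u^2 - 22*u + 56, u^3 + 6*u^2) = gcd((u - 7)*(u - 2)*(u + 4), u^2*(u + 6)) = 1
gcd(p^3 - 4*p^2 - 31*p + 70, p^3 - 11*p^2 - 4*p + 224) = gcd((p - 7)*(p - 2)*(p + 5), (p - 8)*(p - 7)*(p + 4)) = p - 7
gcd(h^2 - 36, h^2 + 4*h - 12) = h + 6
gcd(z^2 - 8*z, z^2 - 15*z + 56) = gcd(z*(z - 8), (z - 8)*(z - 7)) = z - 8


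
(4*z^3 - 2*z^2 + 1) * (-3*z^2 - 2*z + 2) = -12*z^5 - 2*z^4 + 12*z^3 - 7*z^2 - 2*z + 2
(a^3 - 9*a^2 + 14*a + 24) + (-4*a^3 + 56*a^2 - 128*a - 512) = -3*a^3 + 47*a^2 - 114*a - 488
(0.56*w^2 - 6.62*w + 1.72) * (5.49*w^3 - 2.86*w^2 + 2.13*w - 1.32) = 3.0744*w^5 - 37.9454*w^4 + 29.5688*w^3 - 19.759*w^2 + 12.402*w - 2.2704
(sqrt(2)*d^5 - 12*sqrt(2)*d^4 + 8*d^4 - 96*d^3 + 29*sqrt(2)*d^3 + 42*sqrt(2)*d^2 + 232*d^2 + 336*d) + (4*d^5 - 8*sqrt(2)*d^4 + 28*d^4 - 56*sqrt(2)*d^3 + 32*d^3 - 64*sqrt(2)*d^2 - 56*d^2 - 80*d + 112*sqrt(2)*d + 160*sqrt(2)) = sqrt(2)*d^5 + 4*d^5 - 20*sqrt(2)*d^4 + 36*d^4 - 64*d^3 - 27*sqrt(2)*d^3 - 22*sqrt(2)*d^2 + 176*d^2 + 112*sqrt(2)*d + 256*d + 160*sqrt(2)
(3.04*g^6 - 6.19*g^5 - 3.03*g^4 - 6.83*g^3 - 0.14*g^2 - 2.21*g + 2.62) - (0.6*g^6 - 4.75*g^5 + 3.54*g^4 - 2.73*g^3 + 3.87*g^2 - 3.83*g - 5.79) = 2.44*g^6 - 1.44*g^5 - 6.57*g^4 - 4.1*g^3 - 4.01*g^2 + 1.62*g + 8.41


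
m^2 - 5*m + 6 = (m - 3)*(m - 2)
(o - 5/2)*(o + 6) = o^2 + 7*o/2 - 15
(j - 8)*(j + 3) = j^2 - 5*j - 24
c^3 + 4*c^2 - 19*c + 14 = (c - 2)*(c - 1)*(c + 7)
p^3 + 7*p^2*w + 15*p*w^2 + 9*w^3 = (p + w)*(p + 3*w)^2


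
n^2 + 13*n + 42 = (n + 6)*(n + 7)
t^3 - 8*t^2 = t^2*(t - 8)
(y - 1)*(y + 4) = y^2 + 3*y - 4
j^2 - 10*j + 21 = (j - 7)*(j - 3)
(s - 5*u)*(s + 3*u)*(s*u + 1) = s^3*u - 2*s^2*u^2 + s^2 - 15*s*u^3 - 2*s*u - 15*u^2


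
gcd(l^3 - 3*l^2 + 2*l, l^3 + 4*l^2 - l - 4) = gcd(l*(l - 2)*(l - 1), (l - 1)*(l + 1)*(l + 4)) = l - 1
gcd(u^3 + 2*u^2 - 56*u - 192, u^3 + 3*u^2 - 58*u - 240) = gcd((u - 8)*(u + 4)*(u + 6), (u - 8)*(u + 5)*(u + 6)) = u^2 - 2*u - 48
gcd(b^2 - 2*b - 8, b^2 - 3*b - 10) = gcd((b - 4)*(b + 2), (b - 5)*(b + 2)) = b + 2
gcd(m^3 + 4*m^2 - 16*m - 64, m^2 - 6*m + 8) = m - 4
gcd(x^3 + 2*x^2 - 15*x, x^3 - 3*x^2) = x^2 - 3*x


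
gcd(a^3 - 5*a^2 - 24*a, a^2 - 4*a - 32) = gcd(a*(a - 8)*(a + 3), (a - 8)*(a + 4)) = a - 8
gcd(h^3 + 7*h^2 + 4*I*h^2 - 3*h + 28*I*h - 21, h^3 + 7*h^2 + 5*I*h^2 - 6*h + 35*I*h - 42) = h^2 + h*(7 + 3*I) + 21*I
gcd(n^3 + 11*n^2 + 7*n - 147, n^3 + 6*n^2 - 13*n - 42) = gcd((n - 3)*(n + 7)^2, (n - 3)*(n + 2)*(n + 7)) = n^2 + 4*n - 21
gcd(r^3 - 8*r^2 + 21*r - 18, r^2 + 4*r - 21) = r - 3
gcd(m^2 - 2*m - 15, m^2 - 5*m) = m - 5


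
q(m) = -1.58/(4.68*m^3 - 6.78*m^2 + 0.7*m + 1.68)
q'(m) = -1.58*(-14.04*m^2 + 13.56*m - 0.7)/(4.68*m^3 - 6.78*m^2 + 0.7*m + 1.68)^2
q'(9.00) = 0.00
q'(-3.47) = 0.00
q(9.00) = -0.00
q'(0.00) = 0.39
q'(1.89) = 0.37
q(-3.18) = 0.01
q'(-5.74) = 0.00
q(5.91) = -0.00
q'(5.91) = 0.00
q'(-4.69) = 0.00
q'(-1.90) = 0.04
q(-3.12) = 0.01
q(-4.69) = 0.00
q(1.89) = -0.15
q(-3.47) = 0.01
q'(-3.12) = 0.01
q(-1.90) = 0.03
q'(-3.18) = 0.01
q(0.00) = -0.94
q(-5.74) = 0.00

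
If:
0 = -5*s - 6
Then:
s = -6/5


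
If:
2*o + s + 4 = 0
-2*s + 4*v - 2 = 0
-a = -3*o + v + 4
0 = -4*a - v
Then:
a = 17/30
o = 23/30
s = -83/15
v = -34/15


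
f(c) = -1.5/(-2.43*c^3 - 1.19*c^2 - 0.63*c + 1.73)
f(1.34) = 0.21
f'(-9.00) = -0.00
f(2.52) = 0.03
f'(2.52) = -0.04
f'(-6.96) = -0.00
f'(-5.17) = -0.00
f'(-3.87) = -0.01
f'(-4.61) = -0.00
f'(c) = -1.5*(7.29*c^2 + 2.38*c + 0.63)/(-2.43*c^3 - 1.19*c^2 - 0.63*c + 1.73)^2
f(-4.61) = -0.01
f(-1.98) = -0.09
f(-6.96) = -0.00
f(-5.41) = -0.00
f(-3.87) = -0.01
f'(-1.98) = -0.12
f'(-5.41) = -0.00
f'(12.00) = -0.00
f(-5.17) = -0.00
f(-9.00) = -0.00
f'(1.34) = -0.50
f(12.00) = 0.00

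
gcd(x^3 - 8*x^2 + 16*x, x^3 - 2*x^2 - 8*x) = x^2 - 4*x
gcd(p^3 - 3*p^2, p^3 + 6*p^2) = p^2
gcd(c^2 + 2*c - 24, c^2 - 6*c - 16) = 1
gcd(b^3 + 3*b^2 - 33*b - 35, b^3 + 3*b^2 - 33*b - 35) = b^3 + 3*b^2 - 33*b - 35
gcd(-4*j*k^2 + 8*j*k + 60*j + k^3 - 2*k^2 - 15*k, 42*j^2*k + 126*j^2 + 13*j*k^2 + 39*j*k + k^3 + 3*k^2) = k + 3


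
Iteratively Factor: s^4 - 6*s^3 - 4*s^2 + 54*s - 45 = (s - 1)*(s^3 - 5*s^2 - 9*s + 45) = (s - 5)*(s - 1)*(s^2 - 9) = (s - 5)*(s - 1)*(s + 3)*(s - 3)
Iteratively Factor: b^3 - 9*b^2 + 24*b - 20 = (b - 2)*(b^2 - 7*b + 10) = (b - 5)*(b - 2)*(b - 2)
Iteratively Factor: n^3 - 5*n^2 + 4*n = (n - 1)*(n^2 - 4*n) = n*(n - 1)*(n - 4)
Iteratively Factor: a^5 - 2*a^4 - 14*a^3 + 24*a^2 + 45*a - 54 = (a + 2)*(a^4 - 4*a^3 - 6*a^2 + 36*a - 27) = (a - 3)*(a + 2)*(a^3 - a^2 - 9*a + 9) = (a - 3)*(a + 2)*(a + 3)*(a^2 - 4*a + 3) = (a - 3)^2*(a + 2)*(a + 3)*(a - 1)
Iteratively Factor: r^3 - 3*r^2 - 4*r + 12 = (r + 2)*(r^2 - 5*r + 6) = (r - 2)*(r + 2)*(r - 3)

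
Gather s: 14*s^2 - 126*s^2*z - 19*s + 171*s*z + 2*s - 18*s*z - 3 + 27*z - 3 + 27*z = s^2*(14 - 126*z) + s*(153*z - 17) + 54*z - 6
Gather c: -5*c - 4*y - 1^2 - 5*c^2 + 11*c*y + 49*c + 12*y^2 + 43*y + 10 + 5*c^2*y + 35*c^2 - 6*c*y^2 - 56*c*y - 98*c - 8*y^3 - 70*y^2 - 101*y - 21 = c^2*(5*y + 30) + c*(-6*y^2 - 45*y - 54) - 8*y^3 - 58*y^2 - 62*y - 12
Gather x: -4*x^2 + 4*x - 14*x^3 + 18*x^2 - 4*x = -14*x^3 + 14*x^2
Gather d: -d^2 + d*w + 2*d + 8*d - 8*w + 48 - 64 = -d^2 + d*(w + 10) - 8*w - 16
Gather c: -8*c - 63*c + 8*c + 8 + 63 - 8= 63 - 63*c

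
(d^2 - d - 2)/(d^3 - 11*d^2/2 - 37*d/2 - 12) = 2*(d - 2)/(2*d^2 - 13*d - 24)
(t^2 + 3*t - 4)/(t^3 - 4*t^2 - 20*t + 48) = (t - 1)/(t^2 - 8*t + 12)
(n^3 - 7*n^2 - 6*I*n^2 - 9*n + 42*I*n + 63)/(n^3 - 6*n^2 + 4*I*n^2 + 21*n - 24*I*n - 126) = (n^2 - n*(7 + 3*I) + 21*I)/(n^2 + n*(-6 + 7*I) - 42*I)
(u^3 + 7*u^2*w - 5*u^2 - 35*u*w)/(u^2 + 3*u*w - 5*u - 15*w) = u*(u + 7*w)/(u + 3*w)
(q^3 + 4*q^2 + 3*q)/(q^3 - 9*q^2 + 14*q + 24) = q*(q + 3)/(q^2 - 10*q + 24)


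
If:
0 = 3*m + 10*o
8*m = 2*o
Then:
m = 0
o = 0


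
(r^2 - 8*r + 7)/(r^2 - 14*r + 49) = (r - 1)/(r - 7)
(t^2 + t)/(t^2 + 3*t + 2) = t/(t + 2)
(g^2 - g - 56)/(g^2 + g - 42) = (g - 8)/(g - 6)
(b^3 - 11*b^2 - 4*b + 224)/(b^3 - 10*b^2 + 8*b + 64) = (b^2 - 3*b - 28)/(b^2 - 2*b - 8)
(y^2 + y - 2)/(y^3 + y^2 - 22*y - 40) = (y - 1)/(y^2 - y - 20)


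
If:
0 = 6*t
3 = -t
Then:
No Solution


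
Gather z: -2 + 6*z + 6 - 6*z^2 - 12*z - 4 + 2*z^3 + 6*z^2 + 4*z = 2*z^3 - 2*z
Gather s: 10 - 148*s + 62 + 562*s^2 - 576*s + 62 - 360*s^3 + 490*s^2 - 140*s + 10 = -360*s^3 + 1052*s^2 - 864*s + 144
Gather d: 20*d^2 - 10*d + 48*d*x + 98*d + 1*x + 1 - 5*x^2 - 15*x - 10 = 20*d^2 + d*(48*x + 88) - 5*x^2 - 14*x - 9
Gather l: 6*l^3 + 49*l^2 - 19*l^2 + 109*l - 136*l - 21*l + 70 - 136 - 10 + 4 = 6*l^3 + 30*l^2 - 48*l - 72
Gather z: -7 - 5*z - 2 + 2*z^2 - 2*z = 2*z^2 - 7*z - 9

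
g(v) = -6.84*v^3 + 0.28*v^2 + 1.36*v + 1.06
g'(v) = -20.52*v^2 + 0.56*v + 1.36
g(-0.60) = 1.82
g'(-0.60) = -6.36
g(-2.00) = 54.18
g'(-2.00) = -81.84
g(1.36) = -13.78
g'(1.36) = -35.83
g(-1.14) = 10.01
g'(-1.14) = -25.95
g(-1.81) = 40.08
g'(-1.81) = -66.88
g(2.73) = -132.31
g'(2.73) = -150.04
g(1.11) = -6.44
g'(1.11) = -23.30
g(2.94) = -166.34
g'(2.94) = -174.36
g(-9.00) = 4997.86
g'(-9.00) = -1665.80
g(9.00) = -4950.38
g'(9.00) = -1655.72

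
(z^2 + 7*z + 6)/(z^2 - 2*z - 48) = (z + 1)/(z - 8)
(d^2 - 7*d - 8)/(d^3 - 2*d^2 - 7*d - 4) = (d - 8)/(d^2 - 3*d - 4)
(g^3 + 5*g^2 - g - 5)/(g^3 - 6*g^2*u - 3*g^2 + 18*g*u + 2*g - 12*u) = (-g^2 - 6*g - 5)/(-g^2 + 6*g*u + 2*g - 12*u)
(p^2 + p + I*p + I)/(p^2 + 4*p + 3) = (p + I)/(p + 3)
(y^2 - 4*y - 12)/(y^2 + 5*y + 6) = (y - 6)/(y + 3)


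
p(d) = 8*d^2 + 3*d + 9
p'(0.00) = 3.00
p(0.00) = 9.00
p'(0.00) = 3.00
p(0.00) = 9.00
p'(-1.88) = -27.08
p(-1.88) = 31.64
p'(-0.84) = -10.44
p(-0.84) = 12.12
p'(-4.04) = -61.64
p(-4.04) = 127.45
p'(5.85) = 96.60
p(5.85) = 300.33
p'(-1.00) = -13.00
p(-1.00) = 14.00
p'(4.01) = 67.16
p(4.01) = 149.67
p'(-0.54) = -5.64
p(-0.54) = 9.71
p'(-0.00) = 3.00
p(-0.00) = 9.00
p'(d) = 16*d + 3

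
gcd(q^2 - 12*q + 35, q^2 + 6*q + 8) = 1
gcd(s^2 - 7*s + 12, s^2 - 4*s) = s - 4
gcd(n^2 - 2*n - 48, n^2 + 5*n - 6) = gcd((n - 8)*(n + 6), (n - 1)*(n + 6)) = n + 6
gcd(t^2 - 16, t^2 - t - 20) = t + 4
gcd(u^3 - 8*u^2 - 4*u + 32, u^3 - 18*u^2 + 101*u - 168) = u - 8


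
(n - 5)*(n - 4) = n^2 - 9*n + 20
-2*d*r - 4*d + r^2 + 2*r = (-2*d + r)*(r + 2)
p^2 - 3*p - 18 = (p - 6)*(p + 3)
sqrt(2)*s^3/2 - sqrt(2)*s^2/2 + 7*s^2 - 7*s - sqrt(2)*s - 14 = (s - 2)*(s + 7*sqrt(2))*(sqrt(2)*s/2 + sqrt(2)/2)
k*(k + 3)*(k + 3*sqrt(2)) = k^3 + 3*k^2 + 3*sqrt(2)*k^2 + 9*sqrt(2)*k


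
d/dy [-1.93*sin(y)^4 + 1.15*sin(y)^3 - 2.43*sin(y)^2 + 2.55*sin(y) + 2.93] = (-7.72*sin(y)^3 + 3.45*sin(y)^2 - 4.86*sin(y) + 2.55)*cos(y)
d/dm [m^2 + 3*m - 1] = 2*m + 3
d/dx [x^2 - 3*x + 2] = 2*x - 3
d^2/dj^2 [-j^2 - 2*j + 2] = -2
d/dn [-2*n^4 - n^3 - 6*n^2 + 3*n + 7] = -8*n^3 - 3*n^2 - 12*n + 3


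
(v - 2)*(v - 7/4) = v^2 - 15*v/4 + 7/2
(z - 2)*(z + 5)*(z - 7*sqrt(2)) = z^3 - 7*sqrt(2)*z^2 + 3*z^2 - 21*sqrt(2)*z - 10*z + 70*sqrt(2)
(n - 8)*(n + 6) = n^2 - 2*n - 48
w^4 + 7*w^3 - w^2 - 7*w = w*(w - 1)*(w + 1)*(w + 7)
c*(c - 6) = c^2 - 6*c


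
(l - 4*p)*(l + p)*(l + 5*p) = l^3 + 2*l^2*p - 19*l*p^2 - 20*p^3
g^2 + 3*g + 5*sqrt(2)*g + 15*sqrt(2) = (g + 3)*(g + 5*sqrt(2))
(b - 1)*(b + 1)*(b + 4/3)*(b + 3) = b^4 + 13*b^3/3 + 3*b^2 - 13*b/3 - 4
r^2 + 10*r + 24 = (r + 4)*(r + 6)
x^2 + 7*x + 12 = (x + 3)*(x + 4)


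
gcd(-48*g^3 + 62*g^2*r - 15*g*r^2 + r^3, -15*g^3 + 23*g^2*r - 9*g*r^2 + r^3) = -g + r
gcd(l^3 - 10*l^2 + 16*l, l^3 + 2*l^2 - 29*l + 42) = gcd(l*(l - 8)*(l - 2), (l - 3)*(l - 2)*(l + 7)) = l - 2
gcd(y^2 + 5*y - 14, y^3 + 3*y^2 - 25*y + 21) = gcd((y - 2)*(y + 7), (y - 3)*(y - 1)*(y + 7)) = y + 7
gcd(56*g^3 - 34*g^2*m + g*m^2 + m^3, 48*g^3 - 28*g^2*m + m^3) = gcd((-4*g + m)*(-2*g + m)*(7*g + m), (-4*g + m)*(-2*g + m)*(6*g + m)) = 8*g^2 - 6*g*m + m^2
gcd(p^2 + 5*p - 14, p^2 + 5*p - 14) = p^2 + 5*p - 14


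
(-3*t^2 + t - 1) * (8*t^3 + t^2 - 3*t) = -24*t^5 + 5*t^4 + 2*t^3 - 4*t^2 + 3*t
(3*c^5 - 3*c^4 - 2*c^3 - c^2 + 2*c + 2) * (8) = 24*c^5 - 24*c^4 - 16*c^3 - 8*c^2 + 16*c + 16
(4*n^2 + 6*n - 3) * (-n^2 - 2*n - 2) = -4*n^4 - 14*n^3 - 17*n^2 - 6*n + 6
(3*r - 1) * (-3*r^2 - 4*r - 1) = -9*r^3 - 9*r^2 + r + 1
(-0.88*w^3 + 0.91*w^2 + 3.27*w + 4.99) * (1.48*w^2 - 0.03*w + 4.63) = -1.3024*w^5 + 1.3732*w^4 + 0.7379*w^3 + 11.5004*w^2 + 14.9904*w + 23.1037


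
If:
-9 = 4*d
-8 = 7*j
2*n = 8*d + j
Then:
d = -9/4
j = -8/7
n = -67/7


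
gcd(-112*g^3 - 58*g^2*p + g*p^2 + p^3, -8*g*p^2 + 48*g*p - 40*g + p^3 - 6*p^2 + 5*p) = -8*g + p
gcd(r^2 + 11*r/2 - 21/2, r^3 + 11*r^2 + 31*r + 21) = r + 7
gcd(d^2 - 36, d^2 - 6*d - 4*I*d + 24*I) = d - 6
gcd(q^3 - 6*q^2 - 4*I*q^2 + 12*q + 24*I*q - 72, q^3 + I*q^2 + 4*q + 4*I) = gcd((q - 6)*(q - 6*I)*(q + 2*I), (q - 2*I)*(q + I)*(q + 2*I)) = q + 2*I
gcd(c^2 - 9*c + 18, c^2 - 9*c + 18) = c^2 - 9*c + 18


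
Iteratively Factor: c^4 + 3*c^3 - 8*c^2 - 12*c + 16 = (c - 2)*(c^3 + 5*c^2 + 2*c - 8) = (c - 2)*(c + 2)*(c^2 + 3*c - 4) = (c - 2)*(c + 2)*(c + 4)*(c - 1)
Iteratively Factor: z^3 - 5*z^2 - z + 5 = (z + 1)*(z^2 - 6*z + 5) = (z - 5)*(z + 1)*(z - 1)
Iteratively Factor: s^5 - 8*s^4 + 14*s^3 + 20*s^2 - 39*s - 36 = (s + 1)*(s^4 - 9*s^3 + 23*s^2 - 3*s - 36) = (s + 1)^2*(s^3 - 10*s^2 + 33*s - 36) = (s - 3)*(s + 1)^2*(s^2 - 7*s + 12) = (s - 4)*(s - 3)*(s + 1)^2*(s - 3)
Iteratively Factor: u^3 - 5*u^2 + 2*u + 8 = (u - 4)*(u^2 - u - 2) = (u - 4)*(u + 1)*(u - 2)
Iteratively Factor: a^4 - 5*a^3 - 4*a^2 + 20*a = (a)*(a^3 - 5*a^2 - 4*a + 20) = a*(a - 5)*(a^2 - 4) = a*(a - 5)*(a + 2)*(a - 2)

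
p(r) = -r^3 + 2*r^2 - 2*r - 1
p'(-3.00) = -41.00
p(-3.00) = 50.00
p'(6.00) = -86.00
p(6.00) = -157.00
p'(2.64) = -12.35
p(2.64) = -10.74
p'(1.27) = -1.76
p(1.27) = -2.36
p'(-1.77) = -18.48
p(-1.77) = 14.35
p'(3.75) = -29.19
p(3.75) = -33.11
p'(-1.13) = -10.35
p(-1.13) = 5.26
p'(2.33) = -8.97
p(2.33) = -7.45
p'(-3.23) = -46.22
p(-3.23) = 60.02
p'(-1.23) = -11.46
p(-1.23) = 6.35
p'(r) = -3*r^2 + 4*r - 2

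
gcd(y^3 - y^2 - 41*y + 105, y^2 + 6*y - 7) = y + 7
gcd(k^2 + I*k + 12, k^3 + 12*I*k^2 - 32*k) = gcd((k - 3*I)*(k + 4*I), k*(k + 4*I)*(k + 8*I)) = k + 4*I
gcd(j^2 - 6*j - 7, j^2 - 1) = j + 1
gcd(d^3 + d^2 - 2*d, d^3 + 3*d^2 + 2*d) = d^2 + 2*d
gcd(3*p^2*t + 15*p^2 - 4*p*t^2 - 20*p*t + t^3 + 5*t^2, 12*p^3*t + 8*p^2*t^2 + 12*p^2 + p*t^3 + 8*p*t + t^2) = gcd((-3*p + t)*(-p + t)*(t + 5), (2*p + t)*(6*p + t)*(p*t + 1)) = 1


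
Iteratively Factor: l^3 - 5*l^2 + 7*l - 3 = (l - 1)*(l^2 - 4*l + 3) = (l - 3)*(l - 1)*(l - 1)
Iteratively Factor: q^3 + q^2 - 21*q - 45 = (q - 5)*(q^2 + 6*q + 9) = (q - 5)*(q + 3)*(q + 3)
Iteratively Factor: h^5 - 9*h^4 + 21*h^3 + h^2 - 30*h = (h - 2)*(h^4 - 7*h^3 + 7*h^2 + 15*h) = (h - 2)*(h + 1)*(h^3 - 8*h^2 + 15*h) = (h - 5)*(h - 2)*(h + 1)*(h^2 - 3*h) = (h - 5)*(h - 3)*(h - 2)*(h + 1)*(h)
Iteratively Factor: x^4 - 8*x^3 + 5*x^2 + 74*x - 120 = (x - 2)*(x^3 - 6*x^2 - 7*x + 60) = (x - 4)*(x - 2)*(x^2 - 2*x - 15) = (x - 5)*(x - 4)*(x - 2)*(x + 3)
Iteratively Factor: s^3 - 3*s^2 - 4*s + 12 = (s - 3)*(s^2 - 4) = (s - 3)*(s + 2)*(s - 2)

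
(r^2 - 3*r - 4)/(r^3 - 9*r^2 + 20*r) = (r + 1)/(r*(r - 5))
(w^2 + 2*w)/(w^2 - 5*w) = (w + 2)/(w - 5)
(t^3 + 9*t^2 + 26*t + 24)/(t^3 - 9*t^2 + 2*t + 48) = (t^2 + 7*t + 12)/(t^2 - 11*t + 24)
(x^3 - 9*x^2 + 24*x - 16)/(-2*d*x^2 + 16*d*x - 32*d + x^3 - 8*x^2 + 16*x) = (x - 1)/(-2*d + x)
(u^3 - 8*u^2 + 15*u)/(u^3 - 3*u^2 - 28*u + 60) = u*(u^2 - 8*u + 15)/(u^3 - 3*u^2 - 28*u + 60)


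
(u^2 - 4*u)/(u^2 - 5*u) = (u - 4)/(u - 5)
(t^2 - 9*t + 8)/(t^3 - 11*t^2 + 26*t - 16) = 1/(t - 2)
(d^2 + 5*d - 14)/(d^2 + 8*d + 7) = (d - 2)/(d + 1)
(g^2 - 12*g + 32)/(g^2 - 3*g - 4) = (g - 8)/(g + 1)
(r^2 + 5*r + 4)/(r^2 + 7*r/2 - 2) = 2*(r + 1)/(2*r - 1)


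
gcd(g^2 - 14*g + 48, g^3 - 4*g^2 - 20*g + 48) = g - 6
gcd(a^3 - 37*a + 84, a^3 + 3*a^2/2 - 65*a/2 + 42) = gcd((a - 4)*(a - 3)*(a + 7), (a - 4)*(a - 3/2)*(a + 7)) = a^2 + 3*a - 28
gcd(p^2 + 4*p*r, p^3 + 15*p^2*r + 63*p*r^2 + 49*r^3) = 1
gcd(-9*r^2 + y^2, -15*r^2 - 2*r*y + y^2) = 3*r + y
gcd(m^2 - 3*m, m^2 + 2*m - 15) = m - 3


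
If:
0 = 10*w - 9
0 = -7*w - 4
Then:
No Solution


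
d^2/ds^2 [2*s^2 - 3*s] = 4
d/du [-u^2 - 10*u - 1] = -2*u - 10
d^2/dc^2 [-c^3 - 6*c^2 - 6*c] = -6*c - 12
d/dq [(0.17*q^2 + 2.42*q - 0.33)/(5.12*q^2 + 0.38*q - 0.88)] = (-12.3258*q^2 + 3.08*q - 2.0042)/(26.2144*q^4 + 3.8912*q^3 - 8.8668*q^2 - 0.6688*q + 0.7744)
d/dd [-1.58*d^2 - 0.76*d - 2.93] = -3.16*d - 0.76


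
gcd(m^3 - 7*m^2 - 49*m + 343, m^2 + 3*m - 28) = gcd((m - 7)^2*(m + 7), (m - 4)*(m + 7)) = m + 7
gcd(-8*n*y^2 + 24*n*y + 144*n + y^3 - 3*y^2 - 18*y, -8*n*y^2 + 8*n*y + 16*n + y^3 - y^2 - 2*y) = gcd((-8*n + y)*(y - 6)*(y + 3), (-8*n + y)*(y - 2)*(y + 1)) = -8*n + y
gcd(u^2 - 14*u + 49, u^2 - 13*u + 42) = u - 7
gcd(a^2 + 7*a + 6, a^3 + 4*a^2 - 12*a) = a + 6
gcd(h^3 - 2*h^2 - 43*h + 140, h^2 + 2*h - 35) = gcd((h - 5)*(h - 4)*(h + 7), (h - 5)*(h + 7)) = h^2 + 2*h - 35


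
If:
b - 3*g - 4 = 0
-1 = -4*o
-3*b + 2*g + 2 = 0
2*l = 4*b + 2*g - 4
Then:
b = -2/7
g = -10/7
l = -4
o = 1/4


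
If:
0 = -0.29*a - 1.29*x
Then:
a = -4.44827586206897*x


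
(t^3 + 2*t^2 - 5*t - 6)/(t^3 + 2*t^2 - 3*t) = (t^2 - t - 2)/(t*(t - 1))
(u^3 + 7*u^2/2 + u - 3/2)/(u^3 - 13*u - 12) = (u - 1/2)/(u - 4)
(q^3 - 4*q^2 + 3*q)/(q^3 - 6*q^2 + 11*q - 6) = q/(q - 2)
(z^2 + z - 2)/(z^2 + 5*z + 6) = (z - 1)/(z + 3)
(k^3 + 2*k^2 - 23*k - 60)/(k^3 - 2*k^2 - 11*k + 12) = (k^2 - k - 20)/(k^2 - 5*k + 4)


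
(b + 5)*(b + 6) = b^2 + 11*b + 30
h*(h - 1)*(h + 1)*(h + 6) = h^4 + 6*h^3 - h^2 - 6*h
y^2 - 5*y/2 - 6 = (y - 4)*(y + 3/2)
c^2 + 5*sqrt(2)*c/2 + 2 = (c + sqrt(2)/2)*(c + 2*sqrt(2))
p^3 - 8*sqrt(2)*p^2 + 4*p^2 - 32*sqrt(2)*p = p*(p + 4)*(p - 8*sqrt(2))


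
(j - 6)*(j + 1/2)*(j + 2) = j^3 - 7*j^2/2 - 14*j - 6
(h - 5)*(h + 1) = h^2 - 4*h - 5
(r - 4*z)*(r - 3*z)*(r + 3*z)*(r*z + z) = r^4*z - 4*r^3*z^2 + r^3*z - 9*r^2*z^3 - 4*r^2*z^2 + 36*r*z^4 - 9*r*z^3 + 36*z^4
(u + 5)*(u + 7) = u^2 + 12*u + 35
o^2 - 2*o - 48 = (o - 8)*(o + 6)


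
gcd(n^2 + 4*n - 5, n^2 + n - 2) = n - 1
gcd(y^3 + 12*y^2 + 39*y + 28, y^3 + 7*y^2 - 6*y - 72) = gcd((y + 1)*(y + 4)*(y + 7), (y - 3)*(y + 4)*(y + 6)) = y + 4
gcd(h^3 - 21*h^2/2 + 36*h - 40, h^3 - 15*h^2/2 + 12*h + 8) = h^2 - 8*h + 16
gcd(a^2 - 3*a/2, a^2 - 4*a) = a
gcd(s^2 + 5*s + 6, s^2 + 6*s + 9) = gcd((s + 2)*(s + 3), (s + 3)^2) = s + 3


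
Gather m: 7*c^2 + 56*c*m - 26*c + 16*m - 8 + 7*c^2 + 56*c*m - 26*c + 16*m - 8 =14*c^2 - 52*c + m*(112*c + 32) - 16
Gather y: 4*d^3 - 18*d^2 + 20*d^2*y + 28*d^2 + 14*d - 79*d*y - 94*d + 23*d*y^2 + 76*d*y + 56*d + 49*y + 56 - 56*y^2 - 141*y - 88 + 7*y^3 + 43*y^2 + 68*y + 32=4*d^3 + 10*d^2 - 24*d + 7*y^3 + y^2*(23*d - 13) + y*(20*d^2 - 3*d - 24)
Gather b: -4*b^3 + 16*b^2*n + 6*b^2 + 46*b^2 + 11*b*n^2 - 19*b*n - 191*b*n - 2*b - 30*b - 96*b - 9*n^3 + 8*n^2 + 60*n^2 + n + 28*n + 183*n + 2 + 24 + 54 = -4*b^3 + b^2*(16*n + 52) + b*(11*n^2 - 210*n - 128) - 9*n^3 + 68*n^2 + 212*n + 80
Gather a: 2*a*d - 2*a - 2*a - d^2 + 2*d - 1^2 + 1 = a*(2*d - 4) - d^2 + 2*d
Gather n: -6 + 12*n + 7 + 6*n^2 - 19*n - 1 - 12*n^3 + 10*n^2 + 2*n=-12*n^3 + 16*n^2 - 5*n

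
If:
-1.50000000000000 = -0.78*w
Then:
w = 1.92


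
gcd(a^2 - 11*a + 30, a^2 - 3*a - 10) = a - 5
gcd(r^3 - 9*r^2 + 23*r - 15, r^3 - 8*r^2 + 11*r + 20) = r - 5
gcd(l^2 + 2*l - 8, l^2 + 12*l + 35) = 1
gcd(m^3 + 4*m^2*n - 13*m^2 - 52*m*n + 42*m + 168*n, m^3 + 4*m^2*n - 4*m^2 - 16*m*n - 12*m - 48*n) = m^2 + 4*m*n - 6*m - 24*n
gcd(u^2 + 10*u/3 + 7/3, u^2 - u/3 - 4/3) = u + 1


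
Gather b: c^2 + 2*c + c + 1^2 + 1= c^2 + 3*c + 2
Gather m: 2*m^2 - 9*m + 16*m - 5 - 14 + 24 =2*m^2 + 7*m + 5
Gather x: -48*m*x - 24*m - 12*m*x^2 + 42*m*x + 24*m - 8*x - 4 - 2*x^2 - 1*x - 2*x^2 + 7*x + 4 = x^2*(-12*m - 4) + x*(-6*m - 2)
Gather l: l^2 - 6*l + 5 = l^2 - 6*l + 5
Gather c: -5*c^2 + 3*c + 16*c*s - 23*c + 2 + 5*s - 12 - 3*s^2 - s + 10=-5*c^2 + c*(16*s - 20) - 3*s^2 + 4*s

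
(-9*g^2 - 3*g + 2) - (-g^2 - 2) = -8*g^2 - 3*g + 4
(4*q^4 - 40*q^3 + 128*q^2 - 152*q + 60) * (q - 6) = 4*q^5 - 64*q^4 + 368*q^3 - 920*q^2 + 972*q - 360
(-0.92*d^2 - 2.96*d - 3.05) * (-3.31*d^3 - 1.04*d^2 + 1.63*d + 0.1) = 3.0452*d^5 + 10.7544*d^4 + 11.6743*d^3 - 1.7448*d^2 - 5.2675*d - 0.305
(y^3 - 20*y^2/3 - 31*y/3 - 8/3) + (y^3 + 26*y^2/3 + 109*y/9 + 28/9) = 2*y^3 + 2*y^2 + 16*y/9 + 4/9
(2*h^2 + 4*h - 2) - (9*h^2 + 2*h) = -7*h^2 + 2*h - 2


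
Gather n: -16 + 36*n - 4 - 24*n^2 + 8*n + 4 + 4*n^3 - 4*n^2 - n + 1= 4*n^3 - 28*n^2 + 43*n - 15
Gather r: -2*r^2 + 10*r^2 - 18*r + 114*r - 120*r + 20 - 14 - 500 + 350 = 8*r^2 - 24*r - 144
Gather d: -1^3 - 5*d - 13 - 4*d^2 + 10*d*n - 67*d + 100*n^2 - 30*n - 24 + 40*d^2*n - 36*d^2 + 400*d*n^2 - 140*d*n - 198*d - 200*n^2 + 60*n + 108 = d^2*(40*n - 40) + d*(400*n^2 - 130*n - 270) - 100*n^2 + 30*n + 70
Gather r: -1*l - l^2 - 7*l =-l^2 - 8*l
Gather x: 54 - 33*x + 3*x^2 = 3*x^2 - 33*x + 54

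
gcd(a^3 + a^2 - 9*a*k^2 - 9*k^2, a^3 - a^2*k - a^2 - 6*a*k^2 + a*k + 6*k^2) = a - 3*k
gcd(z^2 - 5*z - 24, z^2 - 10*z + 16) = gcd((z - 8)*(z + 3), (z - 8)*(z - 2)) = z - 8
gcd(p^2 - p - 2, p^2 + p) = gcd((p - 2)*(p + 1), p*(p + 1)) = p + 1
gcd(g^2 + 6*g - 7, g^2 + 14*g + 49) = g + 7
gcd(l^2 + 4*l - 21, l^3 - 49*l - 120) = 1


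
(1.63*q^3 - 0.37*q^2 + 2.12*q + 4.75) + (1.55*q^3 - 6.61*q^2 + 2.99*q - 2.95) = 3.18*q^3 - 6.98*q^2 + 5.11*q + 1.8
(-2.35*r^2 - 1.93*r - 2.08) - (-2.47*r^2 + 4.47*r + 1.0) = 0.12*r^2 - 6.4*r - 3.08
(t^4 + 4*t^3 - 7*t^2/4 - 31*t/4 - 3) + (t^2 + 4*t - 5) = t^4 + 4*t^3 - 3*t^2/4 - 15*t/4 - 8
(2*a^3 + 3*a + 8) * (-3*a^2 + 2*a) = -6*a^5 + 4*a^4 - 9*a^3 - 18*a^2 + 16*a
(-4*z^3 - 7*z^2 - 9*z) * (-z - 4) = 4*z^4 + 23*z^3 + 37*z^2 + 36*z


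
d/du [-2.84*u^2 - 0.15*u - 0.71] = -5.68*u - 0.15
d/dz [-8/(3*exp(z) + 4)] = 24*exp(z)/(3*exp(z) + 4)^2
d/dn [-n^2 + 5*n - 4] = 5 - 2*n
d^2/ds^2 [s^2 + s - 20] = 2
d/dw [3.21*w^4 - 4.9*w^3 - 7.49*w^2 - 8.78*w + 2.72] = 12.84*w^3 - 14.7*w^2 - 14.98*w - 8.78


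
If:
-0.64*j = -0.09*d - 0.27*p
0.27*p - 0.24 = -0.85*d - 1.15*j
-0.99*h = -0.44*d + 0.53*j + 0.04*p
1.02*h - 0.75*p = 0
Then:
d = 0.19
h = 0.05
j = 0.06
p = 0.07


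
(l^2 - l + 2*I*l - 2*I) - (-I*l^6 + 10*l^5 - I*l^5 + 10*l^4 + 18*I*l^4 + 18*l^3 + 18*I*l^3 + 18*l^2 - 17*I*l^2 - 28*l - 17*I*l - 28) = I*l^6 - 10*l^5 + I*l^5 - 10*l^4 - 18*I*l^4 - 18*l^3 - 18*I*l^3 - 17*l^2 + 17*I*l^2 + 27*l + 19*I*l + 28 - 2*I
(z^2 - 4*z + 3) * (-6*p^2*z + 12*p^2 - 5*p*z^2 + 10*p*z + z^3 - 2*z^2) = -6*p^2*z^3 + 36*p^2*z^2 - 66*p^2*z + 36*p^2 - 5*p*z^4 + 30*p*z^3 - 55*p*z^2 + 30*p*z + z^5 - 6*z^4 + 11*z^3 - 6*z^2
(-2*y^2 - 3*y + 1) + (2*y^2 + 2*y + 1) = 2 - y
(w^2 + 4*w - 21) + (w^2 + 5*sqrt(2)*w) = 2*w^2 + 4*w + 5*sqrt(2)*w - 21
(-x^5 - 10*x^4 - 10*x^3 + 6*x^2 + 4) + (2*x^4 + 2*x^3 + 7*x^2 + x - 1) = -x^5 - 8*x^4 - 8*x^3 + 13*x^2 + x + 3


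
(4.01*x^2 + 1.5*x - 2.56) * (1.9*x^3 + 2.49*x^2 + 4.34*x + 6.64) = 7.619*x^5 + 12.8349*x^4 + 16.2744*x^3 + 26.762*x^2 - 1.1504*x - 16.9984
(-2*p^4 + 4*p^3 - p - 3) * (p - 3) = -2*p^5 + 10*p^4 - 12*p^3 - p^2 + 9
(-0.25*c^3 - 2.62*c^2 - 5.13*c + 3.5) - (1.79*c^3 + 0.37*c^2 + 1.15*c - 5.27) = -2.04*c^3 - 2.99*c^2 - 6.28*c + 8.77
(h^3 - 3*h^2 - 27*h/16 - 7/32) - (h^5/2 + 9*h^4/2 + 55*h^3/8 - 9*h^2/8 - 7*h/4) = -h^5/2 - 9*h^4/2 - 47*h^3/8 - 15*h^2/8 + h/16 - 7/32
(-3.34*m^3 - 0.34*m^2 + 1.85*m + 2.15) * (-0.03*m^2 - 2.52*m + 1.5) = 0.1002*m^5 + 8.427*m^4 - 4.2087*m^3 - 5.2365*m^2 - 2.643*m + 3.225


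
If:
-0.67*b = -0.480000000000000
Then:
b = 0.72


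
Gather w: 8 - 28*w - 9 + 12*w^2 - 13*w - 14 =12*w^2 - 41*w - 15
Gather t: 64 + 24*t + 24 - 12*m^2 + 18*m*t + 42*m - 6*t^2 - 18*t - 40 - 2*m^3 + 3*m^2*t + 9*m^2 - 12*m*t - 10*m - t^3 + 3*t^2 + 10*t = -2*m^3 - 3*m^2 + 32*m - t^3 - 3*t^2 + t*(3*m^2 + 6*m + 16) + 48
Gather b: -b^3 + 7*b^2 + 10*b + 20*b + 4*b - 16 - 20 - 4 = -b^3 + 7*b^2 + 34*b - 40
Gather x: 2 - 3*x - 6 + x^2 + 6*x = x^2 + 3*x - 4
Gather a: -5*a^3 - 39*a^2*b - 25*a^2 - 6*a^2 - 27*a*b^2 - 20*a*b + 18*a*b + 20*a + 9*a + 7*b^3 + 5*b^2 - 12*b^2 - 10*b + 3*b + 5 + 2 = -5*a^3 + a^2*(-39*b - 31) + a*(-27*b^2 - 2*b + 29) + 7*b^3 - 7*b^2 - 7*b + 7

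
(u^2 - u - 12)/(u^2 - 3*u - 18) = (u - 4)/(u - 6)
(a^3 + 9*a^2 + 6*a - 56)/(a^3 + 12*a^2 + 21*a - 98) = (a + 4)/(a + 7)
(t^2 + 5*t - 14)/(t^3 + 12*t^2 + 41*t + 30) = (t^2 + 5*t - 14)/(t^3 + 12*t^2 + 41*t + 30)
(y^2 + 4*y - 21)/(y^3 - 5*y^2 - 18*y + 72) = (y + 7)/(y^2 - 2*y - 24)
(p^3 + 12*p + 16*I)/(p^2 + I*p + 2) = (p^2 - 2*I*p + 8)/(p - I)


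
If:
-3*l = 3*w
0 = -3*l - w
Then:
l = 0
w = 0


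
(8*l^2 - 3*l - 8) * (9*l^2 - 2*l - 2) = 72*l^4 - 43*l^3 - 82*l^2 + 22*l + 16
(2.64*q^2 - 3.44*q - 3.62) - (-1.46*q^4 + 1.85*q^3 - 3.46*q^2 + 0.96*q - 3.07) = 1.46*q^4 - 1.85*q^3 + 6.1*q^2 - 4.4*q - 0.55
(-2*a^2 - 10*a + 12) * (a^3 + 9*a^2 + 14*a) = -2*a^5 - 28*a^4 - 106*a^3 - 32*a^2 + 168*a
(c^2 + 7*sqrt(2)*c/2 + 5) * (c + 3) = c^3 + 3*c^2 + 7*sqrt(2)*c^2/2 + 5*c + 21*sqrt(2)*c/2 + 15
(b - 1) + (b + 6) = 2*b + 5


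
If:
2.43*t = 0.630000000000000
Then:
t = 0.26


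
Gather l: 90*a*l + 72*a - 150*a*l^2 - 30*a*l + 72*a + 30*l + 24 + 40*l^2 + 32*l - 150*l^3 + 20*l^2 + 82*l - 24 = 144*a - 150*l^3 + l^2*(60 - 150*a) + l*(60*a + 144)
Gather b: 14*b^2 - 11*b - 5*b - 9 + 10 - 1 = 14*b^2 - 16*b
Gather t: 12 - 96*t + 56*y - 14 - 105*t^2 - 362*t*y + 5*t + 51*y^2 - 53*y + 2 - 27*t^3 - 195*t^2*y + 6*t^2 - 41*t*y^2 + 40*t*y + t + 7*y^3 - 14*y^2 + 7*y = -27*t^3 + t^2*(-195*y - 99) + t*(-41*y^2 - 322*y - 90) + 7*y^3 + 37*y^2 + 10*y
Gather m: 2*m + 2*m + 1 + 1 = 4*m + 2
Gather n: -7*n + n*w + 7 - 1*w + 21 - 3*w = n*(w - 7) - 4*w + 28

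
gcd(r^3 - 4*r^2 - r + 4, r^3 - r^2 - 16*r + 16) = r^2 - 5*r + 4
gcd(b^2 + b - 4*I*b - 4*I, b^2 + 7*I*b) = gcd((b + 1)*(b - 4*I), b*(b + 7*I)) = 1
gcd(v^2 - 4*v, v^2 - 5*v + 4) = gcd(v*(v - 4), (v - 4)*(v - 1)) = v - 4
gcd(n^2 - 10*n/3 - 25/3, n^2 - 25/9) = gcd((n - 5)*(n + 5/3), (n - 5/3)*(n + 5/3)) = n + 5/3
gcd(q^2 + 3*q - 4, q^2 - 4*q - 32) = q + 4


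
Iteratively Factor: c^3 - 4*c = (c + 2)*(c^2 - 2*c) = (c - 2)*(c + 2)*(c)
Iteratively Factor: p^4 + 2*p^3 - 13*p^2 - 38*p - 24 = (p - 4)*(p^3 + 6*p^2 + 11*p + 6) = (p - 4)*(p + 2)*(p^2 + 4*p + 3) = (p - 4)*(p + 2)*(p + 3)*(p + 1)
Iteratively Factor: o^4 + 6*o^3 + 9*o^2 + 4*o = (o + 4)*(o^3 + 2*o^2 + o) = (o + 1)*(o + 4)*(o^2 + o) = (o + 1)^2*(o + 4)*(o)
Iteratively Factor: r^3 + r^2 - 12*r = (r)*(r^2 + r - 12) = r*(r - 3)*(r + 4)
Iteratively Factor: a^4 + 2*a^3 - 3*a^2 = (a + 3)*(a^3 - a^2) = a*(a + 3)*(a^2 - a) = a*(a - 1)*(a + 3)*(a)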